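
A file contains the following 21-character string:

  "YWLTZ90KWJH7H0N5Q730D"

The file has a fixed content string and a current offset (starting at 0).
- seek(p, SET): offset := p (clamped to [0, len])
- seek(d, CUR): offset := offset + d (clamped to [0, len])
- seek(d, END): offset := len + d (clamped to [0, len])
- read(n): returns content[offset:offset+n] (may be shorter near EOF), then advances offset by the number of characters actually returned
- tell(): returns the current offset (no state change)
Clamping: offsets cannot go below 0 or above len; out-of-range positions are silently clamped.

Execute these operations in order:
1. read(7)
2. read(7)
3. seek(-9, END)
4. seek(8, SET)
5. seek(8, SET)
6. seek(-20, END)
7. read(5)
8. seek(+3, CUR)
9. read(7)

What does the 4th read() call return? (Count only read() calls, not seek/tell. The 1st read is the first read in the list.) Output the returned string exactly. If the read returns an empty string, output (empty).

After 1 (read(7)): returned 'YWLTZ90', offset=7
After 2 (read(7)): returned 'KWJH7H0', offset=14
After 3 (seek(-9, END)): offset=12
After 4 (seek(8, SET)): offset=8
After 5 (seek(8, SET)): offset=8
After 6 (seek(-20, END)): offset=1
After 7 (read(5)): returned 'WLTZ9', offset=6
After 8 (seek(+3, CUR)): offset=9
After 9 (read(7)): returned 'JH7H0N5', offset=16

Answer: JH7H0N5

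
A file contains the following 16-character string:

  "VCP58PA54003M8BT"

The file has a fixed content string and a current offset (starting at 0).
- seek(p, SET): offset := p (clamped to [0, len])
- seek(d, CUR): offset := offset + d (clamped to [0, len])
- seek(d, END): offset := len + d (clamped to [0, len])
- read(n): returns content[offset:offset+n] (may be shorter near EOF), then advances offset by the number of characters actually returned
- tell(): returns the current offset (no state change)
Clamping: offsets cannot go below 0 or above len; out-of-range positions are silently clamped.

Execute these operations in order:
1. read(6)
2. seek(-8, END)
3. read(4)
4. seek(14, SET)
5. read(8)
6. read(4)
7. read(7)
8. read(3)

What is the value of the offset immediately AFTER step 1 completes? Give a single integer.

Answer: 6

Derivation:
After 1 (read(6)): returned 'VCP58P', offset=6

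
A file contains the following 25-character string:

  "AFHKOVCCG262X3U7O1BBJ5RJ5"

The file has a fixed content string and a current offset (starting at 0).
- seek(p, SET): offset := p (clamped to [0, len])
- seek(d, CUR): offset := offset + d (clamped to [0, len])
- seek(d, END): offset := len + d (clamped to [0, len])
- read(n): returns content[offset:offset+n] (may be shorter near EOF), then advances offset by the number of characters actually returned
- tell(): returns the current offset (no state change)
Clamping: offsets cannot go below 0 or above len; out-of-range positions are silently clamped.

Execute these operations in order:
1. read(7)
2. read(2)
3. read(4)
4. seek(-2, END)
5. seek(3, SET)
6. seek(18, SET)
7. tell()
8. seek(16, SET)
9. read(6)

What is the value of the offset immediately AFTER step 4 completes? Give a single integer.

Answer: 23

Derivation:
After 1 (read(7)): returned 'AFHKOVC', offset=7
After 2 (read(2)): returned 'CG', offset=9
After 3 (read(4)): returned '262X', offset=13
After 4 (seek(-2, END)): offset=23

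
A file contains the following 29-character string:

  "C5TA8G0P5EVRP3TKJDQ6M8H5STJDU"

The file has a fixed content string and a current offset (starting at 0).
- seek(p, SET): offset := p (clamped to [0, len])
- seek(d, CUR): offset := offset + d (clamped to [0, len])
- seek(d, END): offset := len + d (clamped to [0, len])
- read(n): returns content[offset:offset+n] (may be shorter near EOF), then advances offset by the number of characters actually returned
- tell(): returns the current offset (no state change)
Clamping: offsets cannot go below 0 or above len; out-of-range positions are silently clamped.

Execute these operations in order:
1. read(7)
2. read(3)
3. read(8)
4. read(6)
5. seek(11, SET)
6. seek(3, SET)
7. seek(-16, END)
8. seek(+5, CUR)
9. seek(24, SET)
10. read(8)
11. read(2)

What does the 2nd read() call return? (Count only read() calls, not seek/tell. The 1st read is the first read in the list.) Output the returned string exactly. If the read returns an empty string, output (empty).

Answer: P5E

Derivation:
After 1 (read(7)): returned 'C5TA8G0', offset=7
After 2 (read(3)): returned 'P5E', offset=10
After 3 (read(8)): returned 'VRP3TKJD', offset=18
After 4 (read(6)): returned 'Q6M8H5', offset=24
After 5 (seek(11, SET)): offset=11
After 6 (seek(3, SET)): offset=3
After 7 (seek(-16, END)): offset=13
After 8 (seek(+5, CUR)): offset=18
After 9 (seek(24, SET)): offset=24
After 10 (read(8)): returned 'STJDU', offset=29
After 11 (read(2)): returned '', offset=29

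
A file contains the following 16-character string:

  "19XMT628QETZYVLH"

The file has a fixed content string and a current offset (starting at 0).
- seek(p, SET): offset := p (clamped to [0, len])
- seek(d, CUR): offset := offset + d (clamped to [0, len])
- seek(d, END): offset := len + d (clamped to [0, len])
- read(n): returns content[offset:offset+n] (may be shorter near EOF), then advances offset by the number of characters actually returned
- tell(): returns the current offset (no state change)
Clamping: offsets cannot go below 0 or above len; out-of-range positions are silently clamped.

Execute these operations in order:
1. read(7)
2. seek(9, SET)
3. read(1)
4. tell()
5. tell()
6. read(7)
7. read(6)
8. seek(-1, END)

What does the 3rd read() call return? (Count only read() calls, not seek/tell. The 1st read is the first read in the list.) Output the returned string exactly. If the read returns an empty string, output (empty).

After 1 (read(7)): returned '19XMT62', offset=7
After 2 (seek(9, SET)): offset=9
After 3 (read(1)): returned 'E', offset=10
After 4 (tell()): offset=10
After 5 (tell()): offset=10
After 6 (read(7)): returned 'TZYVLH', offset=16
After 7 (read(6)): returned '', offset=16
After 8 (seek(-1, END)): offset=15

Answer: TZYVLH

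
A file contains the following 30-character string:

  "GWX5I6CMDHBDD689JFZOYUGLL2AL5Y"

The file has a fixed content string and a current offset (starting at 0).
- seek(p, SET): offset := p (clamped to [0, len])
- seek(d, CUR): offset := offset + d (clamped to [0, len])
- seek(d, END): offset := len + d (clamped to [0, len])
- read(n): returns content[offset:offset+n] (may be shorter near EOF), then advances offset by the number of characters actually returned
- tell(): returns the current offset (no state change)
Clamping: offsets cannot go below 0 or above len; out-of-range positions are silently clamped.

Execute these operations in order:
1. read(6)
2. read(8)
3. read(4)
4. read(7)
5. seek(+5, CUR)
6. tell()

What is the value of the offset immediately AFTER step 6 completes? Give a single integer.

After 1 (read(6)): returned 'GWX5I6', offset=6
After 2 (read(8)): returned 'CMDHBDD6', offset=14
After 3 (read(4)): returned '89JF', offset=18
After 4 (read(7)): returned 'ZOYUGLL', offset=25
After 5 (seek(+5, CUR)): offset=30
After 6 (tell()): offset=30

Answer: 30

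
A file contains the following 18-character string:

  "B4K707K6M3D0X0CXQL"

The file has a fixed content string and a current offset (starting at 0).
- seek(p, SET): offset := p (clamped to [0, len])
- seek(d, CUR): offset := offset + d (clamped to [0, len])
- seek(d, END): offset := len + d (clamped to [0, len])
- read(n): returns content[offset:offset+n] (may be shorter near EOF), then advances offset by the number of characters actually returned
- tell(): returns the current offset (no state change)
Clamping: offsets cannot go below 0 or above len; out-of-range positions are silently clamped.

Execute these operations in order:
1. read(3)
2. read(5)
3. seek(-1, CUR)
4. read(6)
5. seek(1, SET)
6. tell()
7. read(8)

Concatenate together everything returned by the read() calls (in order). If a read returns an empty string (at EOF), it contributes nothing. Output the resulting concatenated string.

After 1 (read(3)): returned 'B4K', offset=3
After 2 (read(5)): returned '707K6', offset=8
After 3 (seek(-1, CUR)): offset=7
After 4 (read(6)): returned '6M3D0X', offset=13
After 5 (seek(1, SET)): offset=1
After 6 (tell()): offset=1
After 7 (read(8)): returned '4K707K6M', offset=9

Answer: B4K707K66M3D0X4K707K6M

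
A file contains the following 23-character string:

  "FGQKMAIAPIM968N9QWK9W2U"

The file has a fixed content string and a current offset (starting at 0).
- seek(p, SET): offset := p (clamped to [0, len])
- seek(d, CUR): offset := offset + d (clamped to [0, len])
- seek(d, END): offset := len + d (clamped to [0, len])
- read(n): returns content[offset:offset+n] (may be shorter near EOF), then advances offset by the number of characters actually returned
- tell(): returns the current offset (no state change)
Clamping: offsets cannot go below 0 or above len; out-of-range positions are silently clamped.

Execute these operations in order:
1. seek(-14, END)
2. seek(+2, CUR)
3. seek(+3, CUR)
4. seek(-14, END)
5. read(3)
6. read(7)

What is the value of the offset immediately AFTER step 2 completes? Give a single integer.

Answer: 11

Derivation:
After 1 (seek(-14, END)): offset=9
After 2 (seek(+2, CUR)): offset=11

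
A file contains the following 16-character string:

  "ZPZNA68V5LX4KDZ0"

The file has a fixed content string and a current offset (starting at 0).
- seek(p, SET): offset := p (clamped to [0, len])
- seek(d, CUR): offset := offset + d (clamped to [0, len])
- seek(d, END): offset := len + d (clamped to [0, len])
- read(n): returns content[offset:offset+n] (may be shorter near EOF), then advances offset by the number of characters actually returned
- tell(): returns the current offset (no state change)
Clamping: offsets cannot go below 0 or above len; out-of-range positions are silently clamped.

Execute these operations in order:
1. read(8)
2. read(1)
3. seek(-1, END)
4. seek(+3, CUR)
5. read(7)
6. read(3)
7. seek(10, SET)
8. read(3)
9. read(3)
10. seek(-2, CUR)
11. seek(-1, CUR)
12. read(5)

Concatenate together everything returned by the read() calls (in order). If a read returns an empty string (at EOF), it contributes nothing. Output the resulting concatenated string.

After 1 (read(8)): returned 'ZPZNA68V', offset=8
After 2 (read(1)): returned '5', offset=9
After 3 (seek(-1, END)): offset=15
After 4 (seek(+3, CUR)): offset=16
After 5 (read(7)): returned '', offset=16
After 6 (read(3)): returned '', offset=16
After 7 (seek(10, SET)): offset=10
After 8 (read(3)): returned 'X4K', offset=13
After 9 (read(3)): returned 'DZ0', offset=16
After 10 (seek(-2, CUR)): offset=14
After 11 (seek(-1, CUR)): offset=13
After 12 (read(5)): returned 'DZ0', offset=16

Answer: ZPZNA68V5X4KDZ0DZ0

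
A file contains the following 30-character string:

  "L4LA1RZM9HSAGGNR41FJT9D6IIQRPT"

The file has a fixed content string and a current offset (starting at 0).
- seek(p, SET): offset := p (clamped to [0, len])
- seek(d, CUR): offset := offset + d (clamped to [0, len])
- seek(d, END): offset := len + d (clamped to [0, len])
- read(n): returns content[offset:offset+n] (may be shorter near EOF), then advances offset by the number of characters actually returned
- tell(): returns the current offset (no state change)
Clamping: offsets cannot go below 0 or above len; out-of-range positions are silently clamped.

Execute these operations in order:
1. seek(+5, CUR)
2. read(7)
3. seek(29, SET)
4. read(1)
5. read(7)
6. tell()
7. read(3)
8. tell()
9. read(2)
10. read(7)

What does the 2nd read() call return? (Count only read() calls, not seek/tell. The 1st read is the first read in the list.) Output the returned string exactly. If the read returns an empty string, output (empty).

After 1 (seek(+5, CUR)): offset=5
After 2 (read(7)): returned 'RZM9HSA', offset=12
After 3 (seek(29, SET)): offset=29
After 4 (read(1)): returned 'T', offset=30
After 5 (read(7)): returned '', offset=30
After 6 (tell()): offset=30
After 7 (read(3)): returned '', offset=30
After 8 (tell()): offset=30
After 9 (read(2)): returned '', offset=30
After 10 (read(7)): returned '', offset=30

Answer: T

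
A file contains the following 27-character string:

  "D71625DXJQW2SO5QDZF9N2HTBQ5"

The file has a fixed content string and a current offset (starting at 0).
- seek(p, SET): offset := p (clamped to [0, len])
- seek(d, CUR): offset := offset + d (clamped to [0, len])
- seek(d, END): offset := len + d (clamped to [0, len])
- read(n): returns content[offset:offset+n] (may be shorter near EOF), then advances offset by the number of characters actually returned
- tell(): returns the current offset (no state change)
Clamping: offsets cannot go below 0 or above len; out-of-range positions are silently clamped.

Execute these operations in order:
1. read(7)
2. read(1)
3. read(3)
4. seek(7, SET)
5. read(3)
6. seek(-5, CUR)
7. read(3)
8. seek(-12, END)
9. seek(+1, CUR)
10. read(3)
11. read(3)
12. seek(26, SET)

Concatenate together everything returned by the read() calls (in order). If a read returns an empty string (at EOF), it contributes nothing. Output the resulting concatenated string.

After 1 (read(7)): returned 'D71625D', offset=7
After 2 (read(1)): returned 'X', offset=8
After 3 (read(3)): returned 'JQW', offset=11
After 4 (seek(7, SET)): offset=7
After 5 (read(3)): returned 'XJQ', offset=10
After 6 (seek(-5, CUR)): offset=5
After 7 (read(3)): returned '5DX', offset=8
After 8 (seek(-12, END)): offset=15
After 9 (seek(+1, CUR)): offset=16
After 10 (read(3)): returned 'DZF', offset=19
After 11 (read(3)): returned '9N2', offset=22
After 12 (seek(26, SET)): offset=26

Answer: D71625DXJQWXJQ5DXDZF9N2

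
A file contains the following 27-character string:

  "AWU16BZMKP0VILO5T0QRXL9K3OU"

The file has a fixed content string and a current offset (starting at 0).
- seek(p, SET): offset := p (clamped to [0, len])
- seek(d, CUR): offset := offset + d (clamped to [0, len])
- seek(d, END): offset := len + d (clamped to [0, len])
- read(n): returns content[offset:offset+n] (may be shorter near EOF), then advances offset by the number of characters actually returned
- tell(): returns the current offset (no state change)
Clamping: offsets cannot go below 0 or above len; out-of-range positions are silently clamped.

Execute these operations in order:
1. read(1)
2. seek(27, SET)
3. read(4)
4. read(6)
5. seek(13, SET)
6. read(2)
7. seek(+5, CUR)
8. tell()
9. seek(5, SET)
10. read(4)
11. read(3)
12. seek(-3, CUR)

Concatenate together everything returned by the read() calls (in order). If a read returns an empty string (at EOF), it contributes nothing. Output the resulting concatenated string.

After 1 (read(1)): returned 'A', offset=1
After 2 (seek(27, SET)): offset=27
After 3 (read(4)): returned '', offset=27
After 4 (read(6)): returned '', offset=27
After 5 (seek(13, SET)): offset=13
After 6 (read(2)): returned 'LO', offset=15
After 7 (seek(+5, CUR)): offset=20
After 8 (tell()): offset=20
After 9 (seek(5, SET)): offset=5
After 10 (read(4)): returned 'BZMK', offset=9
After 11 (read(3)): returned 'P0V', offset=12
After 12 (seek(-3, CUR)): offset=9

Answer: ALOBZMKP0V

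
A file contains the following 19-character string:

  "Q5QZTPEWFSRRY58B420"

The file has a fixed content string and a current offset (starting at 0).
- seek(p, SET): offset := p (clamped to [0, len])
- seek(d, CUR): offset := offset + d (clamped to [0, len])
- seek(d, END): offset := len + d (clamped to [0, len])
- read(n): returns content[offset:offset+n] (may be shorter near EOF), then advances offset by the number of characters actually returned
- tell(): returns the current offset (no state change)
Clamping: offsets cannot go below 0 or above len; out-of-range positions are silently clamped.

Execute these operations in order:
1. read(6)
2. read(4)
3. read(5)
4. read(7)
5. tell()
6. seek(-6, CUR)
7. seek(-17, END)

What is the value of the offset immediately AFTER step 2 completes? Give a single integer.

After 1 (read(6)): returned 'Q5QZTP', offset=6
After 2 (read(4)): returned 'EWFS', offset=10

Answer: 10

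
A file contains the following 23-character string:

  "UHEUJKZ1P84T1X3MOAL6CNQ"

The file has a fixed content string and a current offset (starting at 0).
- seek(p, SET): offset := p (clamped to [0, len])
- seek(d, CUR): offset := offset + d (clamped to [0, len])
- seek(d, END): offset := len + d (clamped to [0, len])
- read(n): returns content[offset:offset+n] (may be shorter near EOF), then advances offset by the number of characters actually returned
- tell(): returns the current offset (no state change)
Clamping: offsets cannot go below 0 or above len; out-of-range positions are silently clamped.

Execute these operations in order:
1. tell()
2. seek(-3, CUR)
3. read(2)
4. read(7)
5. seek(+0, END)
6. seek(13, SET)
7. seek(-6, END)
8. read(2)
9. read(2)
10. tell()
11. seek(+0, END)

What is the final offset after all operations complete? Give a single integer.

After 1 (tell()): offset=0
After 2 (seek(-3, CUR)): offset=0
After 3 (read(2)): returned 'UH', offset=2
After 4 (read(7)): returned 'EUJKZ1P', offset=9
After 5 (seek(+0, END)): offset=23
After 6 (seek(13, SET)): offset=13
After 7 (seek(-6, END)): offset=17
After 8 (read(2)): returned 'AL', offset=19
After 9 (read(2)): returned '6C', offset=21
After 10 (tell()): offset=21
After 11 (seek(+0, END)): offset=23

Answer: 23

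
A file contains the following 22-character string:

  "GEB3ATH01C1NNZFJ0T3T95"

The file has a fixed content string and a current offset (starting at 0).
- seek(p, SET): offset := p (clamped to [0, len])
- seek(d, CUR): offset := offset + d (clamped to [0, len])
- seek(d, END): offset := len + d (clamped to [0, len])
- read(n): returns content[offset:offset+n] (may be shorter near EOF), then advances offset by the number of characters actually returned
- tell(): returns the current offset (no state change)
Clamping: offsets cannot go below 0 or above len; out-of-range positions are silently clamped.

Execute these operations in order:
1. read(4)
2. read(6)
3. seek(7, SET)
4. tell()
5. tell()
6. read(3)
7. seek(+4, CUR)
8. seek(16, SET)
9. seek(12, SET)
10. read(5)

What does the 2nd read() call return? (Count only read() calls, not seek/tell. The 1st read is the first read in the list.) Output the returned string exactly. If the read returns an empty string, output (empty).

After 1 (read(4)): returned 'GEB3', offset=4
After 2 (read(6)): returned 'ATH01C', offset=10
After 3 (seek(7, SET)): offset=7
After 4 (tell()): offset=7
After 5 (tell()): offset=7
After 6 (read(3)): returned '01C', offset=10
After 7 (seek(+4, CUR)): offset=14
After 8 (seek(16, SET)): offset=16
After 9 (seek(12, SET)): offset=12
After 10 (read(5)): returned 'NZFJ0', offset=17

Answer: ATH01C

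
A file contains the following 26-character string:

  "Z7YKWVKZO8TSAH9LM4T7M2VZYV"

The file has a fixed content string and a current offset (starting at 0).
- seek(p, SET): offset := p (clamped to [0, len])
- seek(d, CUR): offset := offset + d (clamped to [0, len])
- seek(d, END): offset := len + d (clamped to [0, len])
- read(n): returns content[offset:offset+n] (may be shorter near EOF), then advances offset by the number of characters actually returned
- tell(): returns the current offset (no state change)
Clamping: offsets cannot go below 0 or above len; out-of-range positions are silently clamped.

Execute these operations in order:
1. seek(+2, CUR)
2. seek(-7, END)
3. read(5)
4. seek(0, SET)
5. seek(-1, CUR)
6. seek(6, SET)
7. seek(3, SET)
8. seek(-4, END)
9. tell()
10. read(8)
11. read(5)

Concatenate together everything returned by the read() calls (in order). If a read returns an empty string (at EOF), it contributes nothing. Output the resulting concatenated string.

Answer: 7M2VZVZYV

Derivation:
After 1 (seek(+2, CUR)): offset=2
After 2 (seek(-7, END)): offset=19
After 3 (read(5)): returned '7M2VZ', offset=24
After 4 (seek(0, SET)): offset=0
After 5 (seek(-1, CUR)): offset=0
After 6 (seek(6, SET)): offset=6
After 7 (seek(3, SET)): offset=3
After 8 (seek(-4, END)): offset=22
After 9 (tell()): offset=22
After 10 (read(8)): returned 'VZYV', offset=26
After 11 (read(5)): returned '', offset=26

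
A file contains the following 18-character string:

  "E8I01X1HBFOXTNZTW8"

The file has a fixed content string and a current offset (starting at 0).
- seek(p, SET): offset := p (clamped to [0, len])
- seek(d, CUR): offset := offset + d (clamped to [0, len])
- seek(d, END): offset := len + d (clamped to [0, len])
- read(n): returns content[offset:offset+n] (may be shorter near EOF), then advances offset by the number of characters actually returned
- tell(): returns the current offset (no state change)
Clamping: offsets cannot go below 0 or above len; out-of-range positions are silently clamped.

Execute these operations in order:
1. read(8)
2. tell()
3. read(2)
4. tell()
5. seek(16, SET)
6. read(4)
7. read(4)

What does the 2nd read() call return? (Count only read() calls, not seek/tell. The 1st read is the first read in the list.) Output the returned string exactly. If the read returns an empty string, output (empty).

After 1 (read(8)): returned 'E8I01X1H', offset=8
After 2 (tell()): offset=8
After 3 (read(2)): returned 'BF', offset=10
After 4 (tell()): offset=10
After 5 (seek(16, SET)): offset=16
After 6 (read(4)): returned 'W8', offset=18
After 7 (read(4)): returned '', offset=18

Answer: BF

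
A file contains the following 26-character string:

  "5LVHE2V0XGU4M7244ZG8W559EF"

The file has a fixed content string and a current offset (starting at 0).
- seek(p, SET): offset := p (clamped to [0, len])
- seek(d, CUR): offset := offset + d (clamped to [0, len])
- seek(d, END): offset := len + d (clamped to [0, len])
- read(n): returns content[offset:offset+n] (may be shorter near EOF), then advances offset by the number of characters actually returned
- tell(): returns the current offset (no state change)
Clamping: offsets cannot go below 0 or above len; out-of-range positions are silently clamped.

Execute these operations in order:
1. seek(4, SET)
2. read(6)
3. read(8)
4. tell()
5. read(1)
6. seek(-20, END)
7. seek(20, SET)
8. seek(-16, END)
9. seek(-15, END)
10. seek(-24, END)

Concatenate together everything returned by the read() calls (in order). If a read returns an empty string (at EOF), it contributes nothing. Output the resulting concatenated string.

Answer: E2V0XGU4M7244ZG

Derivation:
After 1 (seek(4, SET)): offset=4
After 2 (read(6)): returned 'E2V0XG', offset=10
After 3 (read(8)): returned 'U4M7244Z', offset=18
After 4 (tell()): offset=18
After 5 (read(1)): returned 'G', offset=19
After 6 (seek(-20, END)): offset=6
After 7 (seek(20, SET)): offset=20
After 8 (seek(-16, END)): offset=10
After 9 (seek(-15, END)): offset=11
After 10 (seek(-24, END)): offset=2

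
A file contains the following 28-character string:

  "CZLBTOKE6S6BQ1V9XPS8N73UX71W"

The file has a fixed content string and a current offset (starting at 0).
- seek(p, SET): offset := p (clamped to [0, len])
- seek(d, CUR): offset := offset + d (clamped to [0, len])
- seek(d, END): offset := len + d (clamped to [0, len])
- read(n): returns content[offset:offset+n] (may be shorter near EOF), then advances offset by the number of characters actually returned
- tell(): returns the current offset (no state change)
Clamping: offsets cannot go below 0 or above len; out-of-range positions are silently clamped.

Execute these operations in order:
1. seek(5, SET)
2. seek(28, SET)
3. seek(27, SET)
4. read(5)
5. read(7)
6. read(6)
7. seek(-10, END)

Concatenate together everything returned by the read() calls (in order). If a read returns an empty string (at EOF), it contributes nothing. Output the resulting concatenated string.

After 1 (seek(5, SET)): offset=5
After 2 (seek(28, SET)): offset=28
After 3 (seek(27, SET)): offset=27
After 4 (read(5)): returned 'W', offset=28
After 5 (read(7)): returned '', offset=28
After 6 (read(6)): returned '', offset=28
After 7 (seek(-10, END)): offset=18

Answer: W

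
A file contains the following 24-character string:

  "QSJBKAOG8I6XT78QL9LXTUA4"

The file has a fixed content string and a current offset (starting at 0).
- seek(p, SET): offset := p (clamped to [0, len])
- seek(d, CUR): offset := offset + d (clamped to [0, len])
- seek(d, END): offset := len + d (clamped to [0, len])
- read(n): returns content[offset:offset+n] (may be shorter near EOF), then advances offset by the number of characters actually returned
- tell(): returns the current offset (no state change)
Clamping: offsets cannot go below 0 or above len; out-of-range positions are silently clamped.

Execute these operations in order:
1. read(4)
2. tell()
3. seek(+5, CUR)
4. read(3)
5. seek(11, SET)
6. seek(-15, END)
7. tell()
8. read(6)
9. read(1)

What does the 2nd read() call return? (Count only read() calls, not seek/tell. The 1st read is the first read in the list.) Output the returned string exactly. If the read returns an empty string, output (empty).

After 1 (read(4)): returned 'QSJB', offset=4
After 2 (tell()): offset=4
After 3 (seek(+5, CUR)): offset=9
After 4 (read(3)): returned 'I6X', offset=12
After 5 (seek(11, SET)): offset=11
After 6 (seek(-15, END)): offset=9
After 7 (tell()): offset=9
After 8 (read(6)): returned 'I6XT78', offset=15
After 9 (read(1)): returned 'Q', offset=16

Answer: I6X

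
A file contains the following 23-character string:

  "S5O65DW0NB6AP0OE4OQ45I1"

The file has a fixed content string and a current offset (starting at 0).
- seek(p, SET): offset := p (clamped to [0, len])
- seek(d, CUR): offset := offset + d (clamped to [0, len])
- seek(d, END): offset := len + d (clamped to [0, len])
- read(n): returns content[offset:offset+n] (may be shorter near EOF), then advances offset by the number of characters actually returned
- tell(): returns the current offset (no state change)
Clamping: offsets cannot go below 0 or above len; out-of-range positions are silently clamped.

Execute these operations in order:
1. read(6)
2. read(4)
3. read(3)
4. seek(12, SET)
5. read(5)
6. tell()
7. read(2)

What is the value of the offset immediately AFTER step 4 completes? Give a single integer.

Answer: 12

Derivation:
After 1 (read(6)): returned 'S5O65D', offset=6
After 2 (read(4)): returned 'W0NB', offset=10
After 3 (read(3)): returned '6AP', offset=13
After 4 (seek(12, SET)): offset=12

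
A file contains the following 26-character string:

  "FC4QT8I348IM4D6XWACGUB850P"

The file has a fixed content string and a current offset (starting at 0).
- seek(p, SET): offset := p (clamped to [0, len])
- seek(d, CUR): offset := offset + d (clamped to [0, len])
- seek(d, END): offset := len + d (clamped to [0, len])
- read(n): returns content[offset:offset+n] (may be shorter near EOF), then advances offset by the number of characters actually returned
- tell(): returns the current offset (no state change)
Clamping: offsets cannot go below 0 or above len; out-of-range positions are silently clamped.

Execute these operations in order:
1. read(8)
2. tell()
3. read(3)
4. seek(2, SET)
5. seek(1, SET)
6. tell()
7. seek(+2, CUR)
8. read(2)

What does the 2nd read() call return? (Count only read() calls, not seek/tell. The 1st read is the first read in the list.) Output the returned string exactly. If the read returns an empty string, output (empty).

After 1 (read(8)): returned 'FC4QT8I3', offset=8
After 2 (tell()): offset=8
After 3 (read(3)): returned '48I', offset=11
After 4 (seek(2, SET)): offset=2
After 5 (seek(1, SET)): offset=1
After 6 (tell()): offset=1
After 7 (seek(+2, CUR)): offset=3
After 8 (read(2)): returned 'QT', offset=5

Answer: 48I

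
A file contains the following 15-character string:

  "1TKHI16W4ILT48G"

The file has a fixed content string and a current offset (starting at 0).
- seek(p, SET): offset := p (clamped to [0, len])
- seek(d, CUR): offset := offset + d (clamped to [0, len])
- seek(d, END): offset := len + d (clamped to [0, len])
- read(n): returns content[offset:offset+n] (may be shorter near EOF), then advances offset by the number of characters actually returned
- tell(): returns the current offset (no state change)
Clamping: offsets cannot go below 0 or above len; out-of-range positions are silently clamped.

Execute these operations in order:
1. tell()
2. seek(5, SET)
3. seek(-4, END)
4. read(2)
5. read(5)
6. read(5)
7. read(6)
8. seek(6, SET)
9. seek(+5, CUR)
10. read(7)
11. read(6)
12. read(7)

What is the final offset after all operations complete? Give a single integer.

Answer: 15

Derivation:
After 1 (tell()): offset=0
After 2 (seek(5, SET)): offset=5
After 3 (seek(-4, END)): offset=11
After 4 (read(2)): returned 'T4', offset=13
After 5 (read(5)): returned '8G', offset=15
After 6 (read(5)): returned '', offset=15
After 7 (read(6)): returned '', offset=15
After 8 (seek(6, SET)): offset=6
After 9 (seek(+5, CUR)): offset=11
After 10 (read(7)): returned 'T48G', offset=15
After 11 (read(6)): returned '', offset=15
After 12 (read(7)): returned '', offset=15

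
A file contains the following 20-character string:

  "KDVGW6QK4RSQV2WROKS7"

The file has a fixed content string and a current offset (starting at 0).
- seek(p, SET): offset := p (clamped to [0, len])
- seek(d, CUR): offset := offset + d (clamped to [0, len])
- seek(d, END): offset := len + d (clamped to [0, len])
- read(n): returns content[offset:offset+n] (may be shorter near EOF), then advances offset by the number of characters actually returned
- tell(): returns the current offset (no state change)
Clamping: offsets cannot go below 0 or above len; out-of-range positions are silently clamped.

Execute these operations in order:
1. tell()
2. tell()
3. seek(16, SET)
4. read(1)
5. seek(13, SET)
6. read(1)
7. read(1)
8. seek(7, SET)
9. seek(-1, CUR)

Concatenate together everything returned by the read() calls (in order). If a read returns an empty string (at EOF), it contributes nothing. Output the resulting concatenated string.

After 1 (tell()): offset=0
After 2 (tell()): offset=0
After 3 (seek(16, SET)): offset=16
After 4 (read(1)): returned 'O', offset=17
After 5 (seek(13, SET)): offset=13
After 6 (read(1)): returned '2', offset=14
After 7 (read(1)): returned 'W', offset=15
After 8 (seek(7, SET)): offset=7
After 9 (seek(-1, CUR)): offset=6

Answer: O2W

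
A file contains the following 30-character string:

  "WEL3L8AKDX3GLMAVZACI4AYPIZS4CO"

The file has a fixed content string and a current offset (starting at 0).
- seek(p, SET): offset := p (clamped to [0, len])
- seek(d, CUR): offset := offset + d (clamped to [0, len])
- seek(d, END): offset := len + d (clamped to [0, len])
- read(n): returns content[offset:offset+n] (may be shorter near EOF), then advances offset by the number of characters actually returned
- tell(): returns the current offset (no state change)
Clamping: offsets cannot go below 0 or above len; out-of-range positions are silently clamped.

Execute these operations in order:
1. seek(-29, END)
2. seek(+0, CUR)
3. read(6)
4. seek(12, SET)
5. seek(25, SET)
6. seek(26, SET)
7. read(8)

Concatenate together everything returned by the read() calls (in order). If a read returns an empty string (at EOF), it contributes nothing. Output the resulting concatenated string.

Answer: EL3L8AS4CO

Derivation:
After 1 (seek(-29, END)): offset=1
After 2 (seek(+0, CUR)): offset=1
After 3 (read(6)): returned 'EL3L8A', offset=7
After 4 (seek(12, SET)): offset=12
After 5 (seek(25, SET)): offset=25
After 6 (seek(26, SET)): offset=26
After 7 (read(8)): returned 'S4CO', offset=30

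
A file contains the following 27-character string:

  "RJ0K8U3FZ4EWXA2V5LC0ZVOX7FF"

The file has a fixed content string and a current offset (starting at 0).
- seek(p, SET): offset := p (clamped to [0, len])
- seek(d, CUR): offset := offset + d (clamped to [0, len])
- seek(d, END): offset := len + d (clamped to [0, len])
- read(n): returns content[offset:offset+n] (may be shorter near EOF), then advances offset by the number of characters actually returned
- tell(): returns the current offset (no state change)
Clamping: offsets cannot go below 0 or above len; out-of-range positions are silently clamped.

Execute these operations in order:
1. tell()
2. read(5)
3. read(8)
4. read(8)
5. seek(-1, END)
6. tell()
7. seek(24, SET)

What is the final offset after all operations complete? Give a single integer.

Answer: 24

Derivation:
After 1 (tell()): offset=0
After 2 (read(5)): returned 'RJ0K8', offset=5
After 3 (read(8)): returned 'U3FZ4EWX', offset=13
After 4 (read(8)): returned 'A2V5LC0Z', offset=21
After 5 (seek(-1, END)): offset=26
After 6 (tell()): offset=26
After 7 (seek(24, SET)): offset=24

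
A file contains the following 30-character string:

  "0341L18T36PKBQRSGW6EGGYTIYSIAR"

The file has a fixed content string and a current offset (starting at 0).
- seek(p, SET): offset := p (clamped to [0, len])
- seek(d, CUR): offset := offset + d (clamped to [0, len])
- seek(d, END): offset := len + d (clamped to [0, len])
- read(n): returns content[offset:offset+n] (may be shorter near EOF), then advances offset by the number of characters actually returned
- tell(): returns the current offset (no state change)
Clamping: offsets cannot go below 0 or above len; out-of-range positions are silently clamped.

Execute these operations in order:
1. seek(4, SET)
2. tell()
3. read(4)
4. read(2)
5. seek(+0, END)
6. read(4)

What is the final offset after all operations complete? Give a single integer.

Answer: 30

Derivation:
After 1 (seek(4, SET)): offset=4
After 2 (tell()): offset=4
After 3 (read(4)): returned 'L18T', offset=8
After 4 (read(2)): returned '36', offset=10
After 5 (seek(+0, END)): offset=30
After 6 (read(4)): returned '', offset=30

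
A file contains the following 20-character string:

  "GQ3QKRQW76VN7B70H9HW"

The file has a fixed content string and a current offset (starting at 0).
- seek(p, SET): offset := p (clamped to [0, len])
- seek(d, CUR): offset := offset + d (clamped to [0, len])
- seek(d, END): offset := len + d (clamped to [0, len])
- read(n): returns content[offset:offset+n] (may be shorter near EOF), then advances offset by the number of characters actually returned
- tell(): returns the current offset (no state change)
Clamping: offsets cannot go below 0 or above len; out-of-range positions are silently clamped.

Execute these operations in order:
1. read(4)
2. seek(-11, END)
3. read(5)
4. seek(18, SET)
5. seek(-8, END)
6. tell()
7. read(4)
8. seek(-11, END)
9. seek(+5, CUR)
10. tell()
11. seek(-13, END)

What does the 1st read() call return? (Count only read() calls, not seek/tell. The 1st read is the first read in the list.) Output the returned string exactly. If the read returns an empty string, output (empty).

Answer: GQ3Q

Derivation:
After 1 (read(4)): returned 'GQ3Q', offset=4
After 2 (seek(-11, END)): offset=9
After 3 (read(5)): returned '6VN7B', offset=14
After 4 (seek(18, SET)): offset=18
After 5 (seek(-8, END)): offset=12
After 6 (tell()): offset=12
After 7 (read(4)): returned '7B70', offset=16
After 8 (seek(-11, END)): offset=9
After 9 (seek(+5, CUR)): offset=14
After 10 (tell()): offset=14
After 11 (seek(-13, END)): offset=7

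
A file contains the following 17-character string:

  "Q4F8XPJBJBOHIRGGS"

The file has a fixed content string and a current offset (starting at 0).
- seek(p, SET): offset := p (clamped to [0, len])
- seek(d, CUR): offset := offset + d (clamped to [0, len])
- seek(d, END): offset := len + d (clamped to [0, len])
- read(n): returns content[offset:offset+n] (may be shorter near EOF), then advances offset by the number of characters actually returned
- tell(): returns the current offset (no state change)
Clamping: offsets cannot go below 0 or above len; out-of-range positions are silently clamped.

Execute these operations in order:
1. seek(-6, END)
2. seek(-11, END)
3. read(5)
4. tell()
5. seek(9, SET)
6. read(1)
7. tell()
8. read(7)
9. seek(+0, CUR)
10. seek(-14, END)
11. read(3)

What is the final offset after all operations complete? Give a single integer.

Answer: 6

Derivation:
After 1 (seek(-6, END)): offset=11
After 2 (seek(-11, END)): offset=6
After 3 (read(5)): returned 'JBJBO', offset=11
After 4 (tell()): offset=11
After 5 (seek(9, SET)): offset=9
After 6 (read(1)): returned 'B', offset=10
After 7 (tell()): offset=10
After 8 (read(7)): returned 'OHIRGGS', offset=17
After 9 (seek(+0, CUR)): offset=17
After 10 (seek(-14, END)): offset=3
After 11 (read(3)): returned '8XP', offset=6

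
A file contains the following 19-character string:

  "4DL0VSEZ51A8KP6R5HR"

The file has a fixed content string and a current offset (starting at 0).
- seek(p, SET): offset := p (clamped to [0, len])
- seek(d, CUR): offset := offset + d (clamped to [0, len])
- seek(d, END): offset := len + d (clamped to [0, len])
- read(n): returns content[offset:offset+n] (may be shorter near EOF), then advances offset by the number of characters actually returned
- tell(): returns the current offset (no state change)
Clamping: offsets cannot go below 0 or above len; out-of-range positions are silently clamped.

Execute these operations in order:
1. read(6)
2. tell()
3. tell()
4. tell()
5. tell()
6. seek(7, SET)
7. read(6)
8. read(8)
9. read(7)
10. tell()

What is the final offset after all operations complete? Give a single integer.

After 1 (read(6)): returned '4DL0VS', offset=6
After 2 (tell()): offset=6
After 3 (tell()): offset=6
After 4 (tell()): offset=6
After 5 (tell()): offset=6
After 6 (seek(7, SET)): offset=7
After 7 (read(6)): returned 'Z51A8K', offset=13
After 8 (read(8)): returned 'P6R5HR', offset=19
After 9 (read(7)): returned '', offset=19
After 10 (tell()): offset=19

Answer: 19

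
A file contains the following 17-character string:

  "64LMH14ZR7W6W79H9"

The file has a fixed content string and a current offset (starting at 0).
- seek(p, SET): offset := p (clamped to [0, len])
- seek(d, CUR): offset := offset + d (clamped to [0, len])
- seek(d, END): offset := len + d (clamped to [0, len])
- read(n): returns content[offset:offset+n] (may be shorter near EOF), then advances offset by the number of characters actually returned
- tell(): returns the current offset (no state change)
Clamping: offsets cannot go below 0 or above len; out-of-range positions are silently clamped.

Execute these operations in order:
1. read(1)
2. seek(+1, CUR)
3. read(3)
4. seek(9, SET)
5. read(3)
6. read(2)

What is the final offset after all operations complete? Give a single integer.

Answer: 14

Derivation:
After 1 (read(1)): returned '6', offset=1
After 2 (seek(+1, CUR)): offset=2
After 3 (read(3)): returned 'LMH', offset=5
After 4 (seek(9, SET)): offset=9
After 5 (read(3)): returned '7W6', offset=12
After 6 (read(2)): returned 'W7', offset=14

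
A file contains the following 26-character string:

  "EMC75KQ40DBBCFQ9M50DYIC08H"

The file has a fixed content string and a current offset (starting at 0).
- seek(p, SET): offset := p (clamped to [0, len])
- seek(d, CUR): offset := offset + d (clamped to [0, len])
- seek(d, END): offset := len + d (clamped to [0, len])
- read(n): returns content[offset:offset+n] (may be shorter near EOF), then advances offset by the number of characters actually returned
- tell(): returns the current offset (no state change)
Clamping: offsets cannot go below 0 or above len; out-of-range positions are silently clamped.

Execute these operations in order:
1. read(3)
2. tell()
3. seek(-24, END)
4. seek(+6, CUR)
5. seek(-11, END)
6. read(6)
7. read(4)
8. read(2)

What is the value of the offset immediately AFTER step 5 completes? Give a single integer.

After 1 (read(3)): returned 'EMC', offset=3
After 2 (tell()): offset=3
After 3 (seek(-24, END)): offset=2
After 4 (seek(+6, CUR)): offset=8
After 5 (seek(-11, END)): offset=15

Answer: 15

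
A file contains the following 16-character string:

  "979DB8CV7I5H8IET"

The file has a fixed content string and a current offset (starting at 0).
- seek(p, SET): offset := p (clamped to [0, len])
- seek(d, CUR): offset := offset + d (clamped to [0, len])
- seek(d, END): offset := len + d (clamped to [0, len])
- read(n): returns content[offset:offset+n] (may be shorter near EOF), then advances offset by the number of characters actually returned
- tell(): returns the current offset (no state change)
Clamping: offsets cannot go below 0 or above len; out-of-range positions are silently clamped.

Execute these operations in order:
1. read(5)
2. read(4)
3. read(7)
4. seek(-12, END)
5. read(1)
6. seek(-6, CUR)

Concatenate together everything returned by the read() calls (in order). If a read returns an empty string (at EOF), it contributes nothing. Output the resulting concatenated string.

After 1 (read(5)): returned '979DB', offset=5
After 2 (read(4)): returned '8CV7', offset=9
After 3 (read(7)): returned 'I5H8IET', offset=16
After 4 (seek(-12, END)): offset=4
After 5 (read(1)): returned 'B', offset=5
After 6 (seek(-6, CUR)): offset=0

Answer: 979DB8CV7I5H8IETB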